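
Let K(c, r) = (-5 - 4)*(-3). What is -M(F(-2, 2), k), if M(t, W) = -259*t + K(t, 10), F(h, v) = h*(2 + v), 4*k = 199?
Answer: -2099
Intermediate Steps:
k = 199/4 (k = (¼)*199 = 199/4 ≈ 49.750)
K(c, r) = 27 (K(c, r) = -9*(-3) = 27)
M(t, W) = 27 - 259*t (M(t, W) = -259*t + 27 = 27 - 259*t)
-M(F(-2, 2), k) = -(27 - (-518)*(2 + 2)) = -(27 - (-518)*4) = -(27 - 259*(-8)) = -(27 + 2072) = -1*2099 = -2099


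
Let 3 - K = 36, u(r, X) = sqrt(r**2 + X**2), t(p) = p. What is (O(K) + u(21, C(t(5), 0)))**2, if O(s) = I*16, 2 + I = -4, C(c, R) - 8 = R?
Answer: (96 - sqrt(505))**2 ≈ 5406.3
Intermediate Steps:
C(c, R) = 8 + R
u(r, X) = sqrt(X**2 + r**2)
K = -33 (K = 3 - 1*36 = 3 - 36 = -33)
I = -6 (I = -2 - 4 = -6)
O(s) = -96 (O(s) = -6*16 = -96)
(O(K) + u(21, C(t(5), 0)))**2 = (-96 + sqrt((8 + 0)**2 + 21**2))**2 = (-96 + sqrt(8**2 + 441))**2 = (-96 + sqrt(64 + 441))**2 = (-96 + sqrt(505))**2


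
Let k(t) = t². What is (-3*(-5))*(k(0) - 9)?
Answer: -135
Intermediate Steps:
(-3*(-5))*(k(0) - 9) = (-3*(-5))*(0² - 9) = 15*(0 - 9) = 15*(-9) = -135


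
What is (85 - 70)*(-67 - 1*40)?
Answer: -1605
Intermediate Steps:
(85 - 70)*(-67 - 1*40) = 15*(-67 - 40) = 15*(-107) = -1605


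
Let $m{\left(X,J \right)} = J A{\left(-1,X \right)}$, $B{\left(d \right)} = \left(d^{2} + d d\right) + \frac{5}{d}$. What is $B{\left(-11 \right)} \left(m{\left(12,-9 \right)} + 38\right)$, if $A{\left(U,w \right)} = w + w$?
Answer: $- \frac{472946}{11} \approx -42995.0$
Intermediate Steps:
$A{\left(U,w \right)} = 2 w$
$B{\left(d \right)} = 2 d^{2} + \frac{5}{d}$ ($B{\left(d \right)} = \left(d^{2} + d^{2}\right) + \frac{5}{d} = 2 d^{2} + \frac{5}{d}$)
$m{\left(X,J \right)} = 2 J X$ ($m{\left(X,J \right)} = J 2 X = 2 J X$)
$B{\left(-11 \right)} \left(m{\left(12,-9 \right)} + 38\right) = \frac{5 + 2 \left(-11\right)^{3}}{-11} \left(2 \left(-9\right) 12 + 38\right) = - \frac{5 + 2 \left(-1331\right)}{11} \left(-216 + 38\right) = - \frac{5 - 2662}{11} \left(-178\right) = \left(- \frac{1}{11}\right) \left(-2657\right) \left(-178\right) = \frac{2657}{11} \left(-178\right) = - \frac{472946}{11}$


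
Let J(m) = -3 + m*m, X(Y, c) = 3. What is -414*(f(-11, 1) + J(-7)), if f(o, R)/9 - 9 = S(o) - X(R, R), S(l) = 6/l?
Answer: -433044/11 ≈ -39368.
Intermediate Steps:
f(o, R) = 54 + 54/o (f(o, R) = 81 + 9*(6/o - 1*3) = 81 + 9*(6/o - 3) = 81 + 9*(-3 + 6/o) = 81 + (-27 + 54/o) = 54 + 54/o)
J(m) = -3 + m²
-414*(f(-11, 1) + J(-7)) = -414*((54 + 54/(-11)) + (-3 + (-7)²)) = -414*((54 + 54*(-1/11)) + (-3 + 49)) = -414*((54 - 54/11) + 46) = -414*(540/11 + 46) = -414*1046/11 = -433044/11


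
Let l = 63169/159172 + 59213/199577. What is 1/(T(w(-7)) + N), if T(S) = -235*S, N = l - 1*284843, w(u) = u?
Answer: -4538152892/1285192675261309 ≈ -3.5311e-6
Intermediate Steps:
l = 3147447307/4538152892 (l = 63169*(1/159172) + 59213*(1/199577) = 63169/159172 + 8459/28511 = 3147447307/4538152892 ≈ 0.69355)
N = -1292657936768649/4538152892 (N = 3147447307/4538152892 - 1*284843 = 3147447307/4538152892 - 284843 = -1292657936768649/4538152892 ≈ -2.8484e+5)
1/(T(w(-7)) + N) = 1/(-235*(-7) - 1292657936768649/4538152892) = 1/(1645 - 1292657936768649/4538152892) = 1/(-1285192675261309/4538152892) = -4538152892/1285192675261309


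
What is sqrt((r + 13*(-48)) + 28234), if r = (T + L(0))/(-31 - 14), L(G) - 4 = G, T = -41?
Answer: sqrt(6212435)/15 ≈ 166.17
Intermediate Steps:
L(G) = 4 + G
r = 37/45 (r = (-41 + (4 + 0))/(-31 - 14) = (-41 + 4)/(-45) = -37*(-1/45) = 37/45 ≈ 0.82222)
sqrt((r + 13*(-48)) + 28234) = sqrt((37/45 + 13*(-48)) + 28234) = sqrt((37/45 - 624) + 28234) = sqrt(-28043/45 + 28234) = sqrt(1242487/45) = sqrt(6212435)/15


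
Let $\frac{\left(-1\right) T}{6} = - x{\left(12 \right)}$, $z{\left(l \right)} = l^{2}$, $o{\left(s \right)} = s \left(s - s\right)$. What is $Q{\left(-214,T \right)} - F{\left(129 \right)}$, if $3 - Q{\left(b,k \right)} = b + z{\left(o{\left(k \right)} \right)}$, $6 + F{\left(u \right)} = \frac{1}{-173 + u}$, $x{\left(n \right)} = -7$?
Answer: $\frac{9813}{44} \approx 223.02$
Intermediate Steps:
$o{\left(s \right)} = 0$ ($o{\left(s \right)} = s 0 = 0$)
$F{\left(u \right)} = -6 + \frac{1}{-173 + u}$
$T = -42$ ($T = - 6 \left(\left(-1\right) \left(-7\right)\right) = \left(-6\right) 7 = -42$)
$Q{\left(b,k \right)} = 3 - b$ ($Q{\left(b,k \right)} = 3 - \left(b + 0^{2}\right) = 3 - \left(b + 0\right) = 3 - b$)
$Q{\left(-214,T \right)} - F{\left(129 \right)} = \left(3 - -214\right) - \frac{1039 - 774}{-173 + 129} = \left(3 + 214\right) - \frac{1039 - 774}{-44} = 217 - \left(- \frac{1}{44}\right) 265 = 217 - - \frac{265}{44} = 217 + \frac{265}{44} = \frac{9813}{44}$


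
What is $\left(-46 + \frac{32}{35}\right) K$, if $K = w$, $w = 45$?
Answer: $- \frac{14202}{7} \approx -2028.9$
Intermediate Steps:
$K = 45$
$\left(-46 + \frac{32}{35}\right) K = \left(-46 + \frac{32}{35}\right) 45 = \left(- \frac{1578}{35}\right) 45 = - \frac{14202}{7}$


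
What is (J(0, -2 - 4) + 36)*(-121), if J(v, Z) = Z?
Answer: -3630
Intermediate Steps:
(J(0, -2 - 4) + 36)*(-121) = ((-2 - 4) + 36)*(-121) = (-6 + 36)*(-121) = 30*(-121) = -3630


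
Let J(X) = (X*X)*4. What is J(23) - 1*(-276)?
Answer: 2392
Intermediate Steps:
J(X) = 4*X**2 (J(X) = X**2*4 = 4*X**2)
J(23) - 1*(-276) = 4*23**2 - 1*(-276) = 4*529 + 276 = 2116 + 276 = 2392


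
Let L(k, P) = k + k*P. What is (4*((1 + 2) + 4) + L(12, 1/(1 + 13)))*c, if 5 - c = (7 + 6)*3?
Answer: -9724/7 ≈ -1389.1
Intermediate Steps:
c = -34 (c = 5 - (7 + 6)*3 = 5 - 13*3 = 5 - 1*39 = 5 - 39 = -34)
L(k, P) = k + P*k
(4*((1 + 2) + 4) + L(12, 1/(1 + 13)))*c = (4*((1 + 2) + 4) + 12*(1 + 1/(1 + 13)))*(-34) = (4*(3 + 4) + 12*(1 + 1/14))*(-34) = (4*7 + 12*(1 + 1/14))*(-34) = (28 + 12*(15/14))*(-34) = (28 + 90/7)*(-34) = (286/7)*(-34) = -9724/7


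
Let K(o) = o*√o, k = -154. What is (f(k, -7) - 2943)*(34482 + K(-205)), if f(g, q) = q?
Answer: -101721900 + 604750*I*√205 ≈ -1.0172e+8 + 8.6587e+6*I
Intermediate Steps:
K(o) = o^(3/2)
(f(k, -7) - 2943)*(34482 + K(-205)) = (-7 - 2943)*(34482 + (-205)^(3/2)) = -2950*(34482 - 205*I*√205) = -101721900 + 604750*I*√205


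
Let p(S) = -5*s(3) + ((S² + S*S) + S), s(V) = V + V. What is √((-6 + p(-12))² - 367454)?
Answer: I*√309854 ≈ 556.65*I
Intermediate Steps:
s(V) = 2*V
p(S) = -30 + S + 2*S² (p(S) = -10*3 + ((S² + S*S) + S) = -5*6 + ((S² + S²) + S) = -30 + (2*S² + S) = -30 + (S + 2*S²) = -30 + S + 2*S²)
√((-6 + p(-12))² - 367454) = √((-6 + (-30 - 12 + 2*(-12)²))² - 367454) = √((-6 + (-30 - 12 + 2*144))² - 367454) = √((-6 + (-30 - 12 + 288))² - 367454) = √((-6 + 246)² - 367454) = √(240² - 367454) = √(57600 - 367454) = √(-309854) = I*√309854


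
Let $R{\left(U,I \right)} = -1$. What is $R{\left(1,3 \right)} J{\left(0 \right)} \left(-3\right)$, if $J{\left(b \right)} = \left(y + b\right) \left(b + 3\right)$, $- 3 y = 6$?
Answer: $-18$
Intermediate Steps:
$y = -2$ ($y = \left(- \frac{1}{3}\right) 6 = -2$)
$J{\left(b \right)} = \left(-2 + b\right) \left(3 + b\right)$ ($J{\left(b \right)} = \left(-2 + b\right) \left(b + 3\right) = \left(-2 + b\right) \left(3 + b\right)$)
$R{\left(1,3 \right)} J{\left(0 \right)} \left(-3\right) = - (-6 + 0 + 0^{2}) \left(-3\right) = - (-6 + 0 + 0) \left(-3\right) = \left(-1\right) \left(-6\right) \left(-3\right) = 6 \left(-3\right) = -18$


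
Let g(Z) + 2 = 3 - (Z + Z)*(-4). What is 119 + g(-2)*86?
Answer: -1171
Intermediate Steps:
g(Z) = 1 + 8*Z (g(Z) = -2 + (3 - (Z + Z)*(-4)) = -2 + (3 - 2*Z*(-4)) = -2 + (3 - (-8)*Z) = -2 + (3 + 8*Z) = 1 + 8*Z)
119 + g(-2)*86 = 119 + (1 + 8*(-2))*86 = 119 + (1 - 16)*86 = 119 - 15*86 = 119 - 1290 = -1171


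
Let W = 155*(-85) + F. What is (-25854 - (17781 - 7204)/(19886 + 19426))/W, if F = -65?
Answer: 29039515/14871168 ≈ 1.9527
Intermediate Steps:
W = -13240 (W = 155*(-85) - 65 = -13175 - 65 = -13240)
(-25854 - (17781 - 7204)/(19886 + 19426))/W = (-25854 - (17781 - 7204)/(19886 + 19426))/(-13240) = (-25854 - 10577/39312)*(-1/13240) = (-25854 - 1*1511/5616)*(-1/13240) = (-25854 - 1511/5616)*(-1/13240) = -145197575/5616*(-1/13240) = 29039515/14871168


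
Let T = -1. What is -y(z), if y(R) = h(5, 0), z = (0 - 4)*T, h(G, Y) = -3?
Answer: 3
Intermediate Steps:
z = 4 (z = (0 - 4)*(-1) = -4*(-1) = 4)
y(R) = -3
-y(z) = -1*(-3) = 3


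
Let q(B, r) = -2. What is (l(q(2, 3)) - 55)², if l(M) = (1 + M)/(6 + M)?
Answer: 48841/16 ≈ 3052.6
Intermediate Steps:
l(M) = (1 + M)/(6 + M)
(l(q(2, 3)) - 55)² = ((1 - 2)/(6 - 2) - 55)² = (-1/4 - 55)² = ((¼)*(-1) - 55)² = (-¼ - 55)² = (-221/4)² = 48841/16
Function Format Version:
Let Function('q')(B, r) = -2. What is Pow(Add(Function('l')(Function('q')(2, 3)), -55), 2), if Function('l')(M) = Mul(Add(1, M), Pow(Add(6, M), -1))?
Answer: Rational(48841, 16) ≈ 3052.6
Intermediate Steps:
Function('l')(M) = Mul(Pow(Add(6, M), -1), Add(1, M))
Pow(Add(Function('l')(Function('q')(2, 3)), -55), 2) = Pow(Add(Mul(Pow(Add(6, -2), -1), Add(1, -2)), -55), 2) = Pow(Add(Mul(Pow(4, -1), -1), -55), 2) = Pow(Add(Mul(Rational(1, 4), -1), -55), 2) = Pow(Add(Rational(-1, 4), -55), 2) = Pow(Rational(-221, 4), 2) = Rational(48841, 16)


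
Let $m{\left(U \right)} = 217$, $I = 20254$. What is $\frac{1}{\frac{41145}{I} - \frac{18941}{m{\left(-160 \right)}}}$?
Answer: $- \frac{10906}{929783} \approx -0.01173$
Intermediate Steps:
$\frac{1}{\frac{41145}{I} - \frac{18941}{m{\left(-160 \right)}}} = \frac{1}{\frac{41145}{20254} - \frac{18941}{217}} = \frac{1}{41145 \cdot \frac{1}{20254} - \frac{611}{7}} = \frac{1}{\frac{3165}{1558} - \frac{611}{7}} = \frac{1}{- \frac{929783}{10906}} = - \frac{10906}{929783}$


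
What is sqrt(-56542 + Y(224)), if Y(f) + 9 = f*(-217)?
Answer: I*sqrt(105159) ≈ 324.28*I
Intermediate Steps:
Y(f) = -9 - 217*f (Y(f) = -9 + f*(-217) = -9 - 217*f)
sqrt(-56542 + Y(224)) = sqrt(-56542 + (-9 - 217*224)) = sqrt(-56542 + (-9 - 48608)) = sqrt(-56542 - 48617) = sqrt(-105159) = I*sqrt(105159)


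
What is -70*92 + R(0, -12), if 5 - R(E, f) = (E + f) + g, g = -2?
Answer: -6421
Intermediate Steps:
R(E, f) = 7 - E - f (R(E, f) = 5 - ((E + f) - 2) = 5 - (-2 + E + f) = 5 + (2 - E - f) = 7 - E - f)
-70*92 + R(0, -12) = -70*92 + (7 - 1*0 - 1*(-12)) = -6440 + (7 + 0 + 12) = -6440 + 19 = -6421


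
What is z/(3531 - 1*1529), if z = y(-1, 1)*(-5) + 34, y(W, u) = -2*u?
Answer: 2/91 ≈ 0.021978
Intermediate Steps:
z = 44 (z = -2*1*(-5) + 34 = -2*(-5) + 34 = 10 + 34 = 44)
z/(3531 - 1*1529) = 44/(3531 - 1*1529) = 44/(3531 - 1529) = 44/2002 = 44*(1/2002) = 2/91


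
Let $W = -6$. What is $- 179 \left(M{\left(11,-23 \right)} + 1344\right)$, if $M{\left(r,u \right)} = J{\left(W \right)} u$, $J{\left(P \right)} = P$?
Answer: $-265278$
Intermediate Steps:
$M{\left(r,u \right)} = - 6 u$
$- 179 \left(M{\left(11,-23 \right)} + 1344\right) = - 179 \left(\left(-6\right) \left(-23\right) + 1344\right) = - 179 \left(138 + 1344\right) = \left(-179\right) 1482 = -265278$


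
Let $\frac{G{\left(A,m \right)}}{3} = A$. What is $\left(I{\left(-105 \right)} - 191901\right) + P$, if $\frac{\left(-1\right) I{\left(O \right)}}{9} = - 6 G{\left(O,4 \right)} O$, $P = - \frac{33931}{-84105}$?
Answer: $\frac{134075935576}{84105} \approx 1.5942 \cdot 10^{6}$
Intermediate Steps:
$P = \frac{33931}{84105}$ ($P = \left(-33931\right) \left(- \frac{1}{84105}\right) = \frac{33931}{84105} \approx 0.40344$)
$G{\left(A,m \right)} = 3 A$
$I{\left(O \right)} = 162 O^{2}$ ($I{\left(O \right)} = - 9 - 6 \cdot 3 O O = - 9 - 18 O O = - 9 \left(- 18 O^{2}\right) = 162 O^{2}$)
$\left(I{\left(-105 \right)} - 191901\right) + P = \left(162 \left(-105\right)^{2} - 191901\right) + \frac{33931}{84105} = \left(162 \cdot 11025 - 191901\right) + \frac{33931}{84105} = \left(1786050 - 191901\right) + \frac{33931}{84105} = 1594149 + \frac{33931}{84105} = \frac{134075935576}{84105}$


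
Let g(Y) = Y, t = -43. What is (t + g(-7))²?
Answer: 2500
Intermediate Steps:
(t + g(-7))² = (-43 - 7)² = (-50)² = 2500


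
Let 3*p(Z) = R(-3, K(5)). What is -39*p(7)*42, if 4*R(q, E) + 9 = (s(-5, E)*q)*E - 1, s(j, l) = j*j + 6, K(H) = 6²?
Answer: 458367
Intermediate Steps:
K(H) = 36
s(j, l) = 6 + j² (s(j, l) = j² + 6 = 6 + j²)
R(q, E) = -5/2 + 31*E*q/4 (R(q, E) = -9/4 + (((6 + (-5)²)*q)*E - 1)/4 = -9/4 + (((6 + 25)*q)*E - 1)/4 = -9/4 + ((31*q)*E - 1)/4 = -9/4 + (31*E*q - 1)/4 = -9/4 + (-1 + 31*E*q)/4 = -9/4 + (-¼ + 31*E*q/4) = -5/2 + 31*E*q/4)
p(Z) = -1679/6 (p(Z) = (-5/2 + (31/4)*36*(-3))/3 = (-5/2 - 837)/3 = (⅓)*(-1679/2) = -1679/6)
-39*p(7)*42 = -39*(-1679/6)*42 = (21827/2)*42 = 458367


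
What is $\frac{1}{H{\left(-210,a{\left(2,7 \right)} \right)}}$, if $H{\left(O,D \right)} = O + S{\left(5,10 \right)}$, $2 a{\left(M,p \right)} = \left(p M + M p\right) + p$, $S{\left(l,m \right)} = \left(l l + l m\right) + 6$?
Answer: $- \frac{1}{129} \approx -0.0077519$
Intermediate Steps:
$S{\left(l,m \right)} = 6 + l^{2} + l m$ ($S{\left(l,m \right)} = \left(l^{2} + l m\right) + 6 = 6 + l^{2} + l m$)
$a{\left(M,p \right)} = \frac{p}{2} + M p$ ($a{\left(M,p \right)} = \frac{\left(p M + M p\right) + p}{2} = \frac{\left(M p + M p\right) + p}{2} = \frac{2 M p + p}{2} = \frac{p + 2 M p}{2} = \frac{p}{2} + M p$)
$H{\left(O,D \right)} = 81 + O$ ($H{\left(O,D \right)} = O + \left(6 + 5^{2} + 5 \cdot 10\right) = O + \left(6 + 25 + 50\right) = O + 81 = 81 + O$)
$\frac{1}{H{\left(-210,a{\left(2,7 \right)} \right)}} = \frac{1}{81 - 210} = \frac{1}{-129} = - \frac{1}{129}$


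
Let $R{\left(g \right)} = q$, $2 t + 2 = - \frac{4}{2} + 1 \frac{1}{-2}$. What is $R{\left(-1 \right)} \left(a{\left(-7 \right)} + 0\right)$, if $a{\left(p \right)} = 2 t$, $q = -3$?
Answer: $\frac{27}{2} \approx 13.5$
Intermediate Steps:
$t = - \frac{9}{4}$ ($t = -1 + \frac{- \frac{4}{2} + 1 \frac{1}{-2}}{2} = -1 + \frac{\left(-4\right) \frac{1}{2} + 1 \left(- \frac{1}{2}\right)}{2} = -1 + \frac{-2 - \frac{1}{2}}{2} = -1 + \frac{1}{2} \left(- \frac{5}{2}\right) = -1 - \frac{5}{4} = - \frac{9}{4} \approx -2.25$)
$a{\left(p \right)} = - \frac{9}{2}$ ($a{\left(p \right)} = 2 \left(- \frac{9}{4}\right) = - \frac{9}{2}$)
$R{\left(g \right)} = -3$
$R{\left(-1 \right)} \left(a{\left(-7 \right)} + 0\right) = - 3 \left(- \frac{9}{2} + 0\right) = \left(-3\right) \left(- \frac{9}{2}\right) = \frac{27}{2}$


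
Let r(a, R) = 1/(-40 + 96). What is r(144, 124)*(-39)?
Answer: -39/56 ≈ -0.69643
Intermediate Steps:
r(a, R) = 1/56
r(144, 124)*(-39) = (1/56)*(-39) = -39/56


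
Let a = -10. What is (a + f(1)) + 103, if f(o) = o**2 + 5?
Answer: 99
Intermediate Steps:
f(o) = 5 + o**2
(a + f(1)) + 103 = (-10 + (5 + 1**2)) + 103 = (-10 + (5 + 1)) + 103 = (-10 + 6) + 103 = -4 + 103 = 99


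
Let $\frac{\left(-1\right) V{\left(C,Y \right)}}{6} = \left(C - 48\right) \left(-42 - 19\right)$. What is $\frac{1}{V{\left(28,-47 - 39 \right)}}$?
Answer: $- \frac{1}{7320} \approx -0.00013661$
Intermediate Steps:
$V{\left(C,Y \right)} = -17568 + 366 C$ ($V{\left(C,Y \right)} = - 6 \left(C - 48\right) \left(-42 - 19\right) = - 6 \left(-48 + C\right) \left(-61\right) = - 6 \left(2928 - 61 C\right) = -17568 + 366 C$)
$\frac{1}{V{\left(28,-47 - 39 \right)}} = \frac{1}{-17568 + 366 \cdot 28} = \frac{1}{-17568 + 10248} = \frac{1}{-7320} = - \frac{1}{7320}$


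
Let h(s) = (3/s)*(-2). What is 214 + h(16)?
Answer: 1709/8 ≈ 213.63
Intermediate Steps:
h(s) = -6/s
214 + h(16) = 214 - 6/16 = 214 - 6*1/16 = 214 - 3/8 = 1709/8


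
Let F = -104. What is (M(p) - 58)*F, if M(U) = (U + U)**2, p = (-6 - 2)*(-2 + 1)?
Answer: -20592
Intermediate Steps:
p = 8 (p = -8*(-1) = 8)
M(U) = 4*U**2 (M(U) = (2*U)**2 = 4*U**2)
(M(p) - 58)*F = (4*8**2 - 58)*(-104) = (4*64 - 58)*(-104) = (256 - 58)*(-104) = 198*(-104) = -20592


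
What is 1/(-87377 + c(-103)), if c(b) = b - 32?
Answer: -1/87512 ≈ -1.1427e-5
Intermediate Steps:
c(b) = -32 + b
1/(-87377 + c(-103)) = 1/(-87377 + (-32 - 103)) = 1/(-87377 - 135) = 1/(-87512) = -1/87512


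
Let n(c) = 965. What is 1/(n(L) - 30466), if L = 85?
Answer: -1/29501 ≈ -3.3897e-5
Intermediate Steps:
1/(n(L) - 30466) = 1/(965 - 30466) = 1/(-29501) = -1/29501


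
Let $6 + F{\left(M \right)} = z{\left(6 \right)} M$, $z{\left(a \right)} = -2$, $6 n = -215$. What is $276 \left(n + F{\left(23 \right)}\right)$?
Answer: $-24242$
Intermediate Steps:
$n = - \frac{215}{6}$ ($n = \frac{1}{6} \left(-215\right) = - \frac{215}{6} \approx -35.833$)
$F{\left(M \right)} = -6 - 2 M$
$276 \left(n + F{\left(23 \right)}\right) = 276 \left(- \frac{215}{6} - 52\right) = 276 \left(- \frac{527}{6}\right) = -24242$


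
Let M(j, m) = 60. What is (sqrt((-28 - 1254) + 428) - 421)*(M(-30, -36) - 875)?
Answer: 343115 - 815*I*sqrt(854) ≈ 3.4312e+5 - 23817.0*I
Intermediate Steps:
(sqrt((-28 - 1254) + 428) - 421)*(M(-30, -36) - 875) = (sqrt((-28 - 1254) + 428) - 421)*(60 - 875) = (sqrt(-1282 + 428) - 421)*(-815) = (sqrt(-854) - 421)*(-815) = (I*sqrt(854) - 421)*(-815) = (-421 + I*sqrt(854))*(-815) = 343115 - 815*I*sqrt(854)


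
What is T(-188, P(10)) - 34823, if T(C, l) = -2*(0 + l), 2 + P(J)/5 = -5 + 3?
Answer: -34783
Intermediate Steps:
P(J) = -20 (P(J) = -10 + 5*(-5 + 3) = -10 + 5*(-2) = -10 - 10 = -20)
T(C, l) = -2*l
T(-188, P(10)) - 34823 = -2*(-20) - 34823 = 40 - 34823 = -34783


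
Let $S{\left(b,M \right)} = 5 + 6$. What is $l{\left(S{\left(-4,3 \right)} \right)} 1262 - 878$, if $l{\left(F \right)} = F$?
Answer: $13004$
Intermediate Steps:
$S{\left(b,M \right)} = 11$
$l{\left(S{\left(-4,3 \right)} \right)} 1262 - 878 = 11 \cdot 1262 - 878 = 13882 - 878 = 13004$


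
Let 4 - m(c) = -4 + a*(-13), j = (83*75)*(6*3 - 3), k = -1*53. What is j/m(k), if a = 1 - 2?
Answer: -18675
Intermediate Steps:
a = -1
k = -53
j = 93375 (j = 6225*(18 - 3) = 6225*15 = 93375)
m(c) = -5 (m(c) = 4 - (-4 - 1*(-13)) = 4 - (-4 + 13) = 4 - 1*9 = 4 - 9 = -5)
j/m(k) = 93375/(-5) = 93375*(-⅕) = -18675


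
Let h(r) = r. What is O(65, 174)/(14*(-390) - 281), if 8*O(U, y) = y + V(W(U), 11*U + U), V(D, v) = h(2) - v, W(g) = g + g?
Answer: 151/11482 ≈ 0.013151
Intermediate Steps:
W(g) = 2*g
V(D, v) = 2 - v
O(U, y) = ¼ - 3*U/2 + y/8 (O(U, y) = (y + (2 - (11*U + U)))/8 = (y + (2 - 12*U))/8 = (2 + y - 12*U)/8 = ¼ - 3*U/2 + y/8)
O(65, 174)/(14*(-390) - 281) = (¼ - 3/2*65 + (⅛)*174)/(14*(-390) - 281) = (¼ - 195/2 + 87/4)/(-5460 - 281) = -151/2/(-5741) = -151/2*(-1/5741) = 151/11482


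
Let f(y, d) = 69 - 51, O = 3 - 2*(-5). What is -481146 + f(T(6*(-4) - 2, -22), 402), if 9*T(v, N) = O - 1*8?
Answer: -481128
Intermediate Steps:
O = 13 (O = 3 + 10 = 13)
T(v, N) = 5/9 (T(v, N) = (13 - 1*8)/9 = (13 - 8)/9 = (⅑)*5 = 5/9)
f(y, d) = 18
-481146 + f(T(6*(-4) - 2, -22), 402) = -481146 + 18 = -481128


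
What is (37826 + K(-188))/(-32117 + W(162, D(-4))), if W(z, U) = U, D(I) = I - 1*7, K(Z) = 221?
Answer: -38047/32128 ≈ -1.1842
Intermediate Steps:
D(I) = -7 + I (D(I) = I - 7 = -7 + I)
(37826 + K(-188))/(-32117 + W(162, D(-4))) = (37826 + 221)/(-32117 + (-7 - 4)) = 38047/(-32117 - 11) = 38047/(-32128) = 38047*(-1/32128) = -38047/32128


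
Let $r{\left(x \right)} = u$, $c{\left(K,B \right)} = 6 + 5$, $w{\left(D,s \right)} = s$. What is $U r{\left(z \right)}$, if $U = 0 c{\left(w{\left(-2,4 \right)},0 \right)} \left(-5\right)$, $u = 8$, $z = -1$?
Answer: $0$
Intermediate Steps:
$c{\left(K,B \right)} = 11$
$r{\left(x \right)} = 8$
$U = 0$ ($U = 0 \cdot 11 \left(-5\right) = 0 \left(-5\right) = 0$)
$U r{\left(z \right)} = 0 \cdot 8 = 0$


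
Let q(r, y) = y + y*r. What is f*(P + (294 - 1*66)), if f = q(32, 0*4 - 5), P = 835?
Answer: -175395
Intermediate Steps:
q(r, y) = y + r*y
f = -165 (f = (0*4 - 5)*(1 + 32) = (0 - 5)*33 = -5*33 = -165)
f*(P + (294 - 1*66)) = -165*(835 + (294 - 1*66)) = -165*(835 + (294 - 66)) = -165*(835 + 228) = -165*1063 = -175395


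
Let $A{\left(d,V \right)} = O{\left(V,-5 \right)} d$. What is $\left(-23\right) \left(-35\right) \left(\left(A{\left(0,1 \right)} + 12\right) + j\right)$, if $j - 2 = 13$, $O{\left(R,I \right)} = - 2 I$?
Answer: $21735$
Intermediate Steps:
$j = 15$ ($j = 2 + 13 = 15$)
$A{\left(d,V \right)} = 10 d$ ($A{\left(d,V \right)} = \left(-2\right) \left(-5\right) d = 10 d$)
$\left(-23\right) \left(-35\right) \left(\left(A{\left(0,1 \right)} + 12\right) + j\right) = \left(-23\right) \left(-35\right) \left(\left(10 \cdot 0 + 12\right) + 15\right) = 805 \left(\left(0 + 12\right) + 15\right) = 805 \left(12 + 15\right) = 805 \cdot 27 = 21735$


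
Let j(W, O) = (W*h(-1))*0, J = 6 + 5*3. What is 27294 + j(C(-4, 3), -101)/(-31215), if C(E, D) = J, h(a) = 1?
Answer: 27294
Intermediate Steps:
J = 21 (J = 6 + 15 = 21)
C(E, D) = 21
j(W, O) = 0 (j(W, O) = (W*1)*0 = W*0 = 0)
27294 + j(C(-4, 3), -101)/(-31215) = 27294 + 0/(-31215) = 27294 + 0*(-1/31215) = 27294 + 0 = 27294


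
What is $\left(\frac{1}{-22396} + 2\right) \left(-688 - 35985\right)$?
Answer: $- \frac{1642620343}{22396} \approx -73344.0$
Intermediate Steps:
$\left(\frac{1}{-22396} + 2\right) \left(-688 - 35985\right) = \left(- \frac{1}{22396} + 2\right) \left(-36673\right) = \frac{44791}{22396} \left(-36673\right) = - \frac{1642620343}{22396}$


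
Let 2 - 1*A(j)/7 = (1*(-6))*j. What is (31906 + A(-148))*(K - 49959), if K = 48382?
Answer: -40535208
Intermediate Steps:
A(j) = 14 + 42*j (A(j) = 14 - 7*1*(-6)*j = 14 - (-42)*j = 14 + 42*j)
(31906 + A(-148))*(K - 49959) = (31906 + (14 + 42*(-148)))*(48382 - 49959) = (31906 + (14 - 6216))*(-1577) = (31906 - 6202)*(-1577) = 25704*(-1577) = -40535208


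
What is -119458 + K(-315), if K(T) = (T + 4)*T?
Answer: -21493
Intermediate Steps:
K(T) = T*(4 + T) (K(T) = (4 + T)*T = T*(4 + T))
-119458 + K(-315) = -119458 - 315*(4 - 315) = -119458 - 315*(-311) = -119458 + 97965 = -21493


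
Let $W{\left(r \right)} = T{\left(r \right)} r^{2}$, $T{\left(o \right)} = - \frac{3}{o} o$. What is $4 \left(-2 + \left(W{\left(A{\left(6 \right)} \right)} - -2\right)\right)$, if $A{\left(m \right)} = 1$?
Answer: $-12$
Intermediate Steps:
$T{\left(o \right)} = -3$
$W{\left(r \right)} = - 3 r^{2}$
$4 \left(-2 + \left(W{\left(A{\left(6 \right)} \right)} - -2\right)\right) = 4 \left(-2 - \left(-2 + 3 \cdot 1^{2}\right)\right) = 4 \left(-2 + \left(\left(-3\right) 1 + 2\right)\right) = 4 \left(-2 + \left(-3 + 2\right)\right) = 4 \left(-2 - 1\right) = 4 \left(-3\right) = -12$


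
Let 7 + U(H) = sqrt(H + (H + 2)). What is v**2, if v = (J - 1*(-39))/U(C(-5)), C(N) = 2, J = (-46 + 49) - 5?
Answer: 1369/(7 - sqrt(6))**2 ≈ 66.112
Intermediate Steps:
J = -2 (J = 3 - 5 = -2)
U(H) = -7 + sqrt(2 + 2*H) (U(H) = -7 + sqrt(H + (H + 2)) = -7 + sqrt(H + (2 + H)) = -7 + sqrt(2 + 2*H))
v = 37/(-7 + sqrt(6)) (v = (-2 - 1*(-39))/(-7 + sqrt(2 + 2*2)) = (-2 + 39)/(-7 + sqrt(2 + 4)) = 37/(-7 + sqrt(6)) ≈ -8.1310)
v**2 = (-259/43 - 37*sqrt(6)/43)**2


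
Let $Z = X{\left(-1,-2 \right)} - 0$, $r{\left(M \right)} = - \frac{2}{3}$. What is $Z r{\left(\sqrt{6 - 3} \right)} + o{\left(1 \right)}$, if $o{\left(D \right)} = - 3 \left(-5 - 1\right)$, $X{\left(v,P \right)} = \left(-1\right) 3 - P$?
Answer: $\frac{56}{3} \approx 18.667$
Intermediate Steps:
$X{\left(v,P \right)} = -3 - P$
$o{\left(D \right)} = 18$ ($o{\left(D \right)} = \left(-3\right) \left(-6\right) = 18$)
$r{\left(M \right)} = - \frac{2}{3}$ ($r{\left(M \right)} = \left(-2\right) \frac{1}{3} = - \frac{2}{3}$)
$Z = -1$ ($Z = \left(-3 - -2\right) - 0 = \left(-3 + 2\right) + 0 = -1 + 0 = -1$)
$Z r{\left(\sqrt{6 - 3} \right)} + o{\left(1 \right)} = \left(-1\right) \left(- \frac{2}{3}\right) + 18 = \frac{2}{3} + 18 = \frac{56}{3}$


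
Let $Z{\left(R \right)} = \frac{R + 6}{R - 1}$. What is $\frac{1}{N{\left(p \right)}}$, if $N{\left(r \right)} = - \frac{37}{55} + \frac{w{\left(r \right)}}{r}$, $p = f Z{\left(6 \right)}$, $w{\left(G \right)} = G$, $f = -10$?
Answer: $\frac{55}{18} \approx 3.0556$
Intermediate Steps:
$Z{\left(R \right)} = \frac{6 + R}{-1 + R}$
$p = -24$ ($p = - 10 \frac{6 + 6}{-1 + 6} = - 10 \cdot \frac{1}{5} \cdot 12 = \left(-10\right) \frac{12}{5} = -24$)
$N{\left(r \right)} = \frac{18}{55}$ ($N{\left(r \right)} = - \frac{37}{55} + \frac{r}{r} = \left(-37\right) \frac{1}{55} + 1 = - \frac{37}{55} + 1 = \frac{18}{55}$)
$\frac{1}{N{\left(p \right)}} = \frac{1}{\frac{18}{55}} = \frac{55}{18}$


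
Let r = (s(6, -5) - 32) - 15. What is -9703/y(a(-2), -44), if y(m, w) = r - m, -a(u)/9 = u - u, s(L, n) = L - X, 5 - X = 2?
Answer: 9703/44 ≈ 220.52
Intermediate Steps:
X = 3 (X = 5 - 1*2 = 5 - 2 = 3)
s(L, n) = -3 + L (s(L, n) = L - 1*3 = L - 3 = -3 + L)
a(u) = 0 (a(u) = -9*(u - u) = -9*0 = 0)
r = -44 (r = ((-3 + 6) - 32) - 15 = (3 - 32) - 15 = -29 - 15 = -44)
y(m, w) = -44 - m
-9703/y(a(-2), -44) = -9703/(-44 - 1*0) = -9703/(-44 + 0) = -9703/(-44) = -9703*(-1/44) = 9703/44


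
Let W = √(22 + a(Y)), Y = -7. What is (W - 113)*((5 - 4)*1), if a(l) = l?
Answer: -113 + √15 ≈ -109.13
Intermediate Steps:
W = √15 (W = √(22 - 7) = √15 ≈ 3.8730)
(W - 113)*((5 - 4)*1) = (√15 - 113)*((5 - 4)*1) = (-113 + √15)*(1*1) = (-113 + √15)*1 = -113 + √15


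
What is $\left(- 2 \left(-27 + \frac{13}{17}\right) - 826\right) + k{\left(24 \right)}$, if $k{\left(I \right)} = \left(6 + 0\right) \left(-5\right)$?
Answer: $- \frac{13660}{17} \approx -803.53$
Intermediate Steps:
$k{\left(I \right)} = -30$ ($k{\left(I \right)} = 6 \left(-5\right) = -30$)
$\left(- 2 \left(-27 + \frac{13}{17}\right) - 826\right) + k{\left(24 \right)} = \left(- 2 \left(-27 + \frac{13}{17}\right) - 826\right) - 30 = \left(\left(-2\right) \left(- \frac{446}{17}\right) - 826\right) - 30 = \left(\frac{892}{17} - 826\right) - 30 = - \frac{13150}{17} - 30 = - \frac{13660}{17}$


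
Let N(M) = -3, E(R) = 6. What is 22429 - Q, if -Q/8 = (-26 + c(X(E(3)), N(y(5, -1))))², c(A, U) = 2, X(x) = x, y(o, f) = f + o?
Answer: 27037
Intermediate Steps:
Q = -4608 (Q = -8*(-26 + 2)² = -8*(-24)² = -8*576 = -4608)
22429 - Q = 22429 - 1*(-4608) = 22429 + 4608 = 27037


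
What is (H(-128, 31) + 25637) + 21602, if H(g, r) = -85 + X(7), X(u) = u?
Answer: 47161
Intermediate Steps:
H(g, r) = -78 (H(g, r) = -85 + 7 = -78)
(H(-128, 31) + 25637) + 21602 = (-78 + 25637) + 21602 = 25559 + 21602 = 47161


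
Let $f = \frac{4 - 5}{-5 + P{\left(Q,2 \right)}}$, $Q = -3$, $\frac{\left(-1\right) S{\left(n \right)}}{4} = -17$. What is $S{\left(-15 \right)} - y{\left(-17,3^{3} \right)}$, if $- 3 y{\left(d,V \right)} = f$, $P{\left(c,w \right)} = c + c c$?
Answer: $\frac{203}{3} \approx 67.667$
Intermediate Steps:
$S{\left(n \right)} = 68$ ($S{\left(n \right)} = \left(-4\right) \left(-17\right) = 68$)
$P{\left(c,w \right)} = c + c^{2}$
$f = -1$ ($f = \frac{4 - 5}{-5 - 3 \left(1 - 3\right)} = - \frac{1}{-5 - -6} = - \frac{1}{-5 + 6} = - 1^{-1} = \left(-1\right) 1 = -1$)
$y{\left(d,V \right)} = \frac{1}{3}$ ($y{\left(d,V \right)} = \left(- \frac{1}{3}\right) \left(-1\right) = \frac{1}{3}$)
$S{\left(-15 \right)} - y{\left(-17,3^{3} \right)} = 68 - \frac{1}{3} = \frac{203}{3}$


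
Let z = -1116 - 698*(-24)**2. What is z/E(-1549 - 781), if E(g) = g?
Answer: 201582/1165 ≈ 173.03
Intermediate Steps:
z = -403164 (z = -1116 - 698*576 = -1116 - 402048 = -403164)
z/E(-1549 - 781) = -403164/(-1549 - 781) = -403164/(-2330) = -403164*(-1/2330) = 201582/1165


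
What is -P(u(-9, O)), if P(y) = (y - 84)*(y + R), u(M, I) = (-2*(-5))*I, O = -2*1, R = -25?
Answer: -4680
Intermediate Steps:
O = -2
u(M, I) = 10*I
P(y) = (-84 + y)*(-25 + y) (P(y) = (y - 84)*(y - 25) = (-84 + y)*(-25 + y))
-P(u(-9, O)) = -(2100 + (10*(-2))² - 1090*(-2)) = -(2100 + (-20)² - 109*(-20)) = -(2100 + 400 + 2180) = -1*4680 = -4680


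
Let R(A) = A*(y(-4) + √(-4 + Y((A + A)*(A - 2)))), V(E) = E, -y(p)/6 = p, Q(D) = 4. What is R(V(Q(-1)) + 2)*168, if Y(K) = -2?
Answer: 24192 + 1008*I*√6 ≈ 24192.0 + 2469.1*I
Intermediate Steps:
y(p) = -6*p
R(A) = A*(24 + I*√6) (R(A) = A*(-6*(-4) + √(-4 - 2)) = A*(24 + √(-6)) = A*(24 + I*√6))
R(V(Q(-1)) + 2)*168 = ((4 + 2)*(24 + I*√6))*168 = (6*(24 + I*√6))*168 = (144 + 6*I*√6)*168 = 24192 + 1008*I*√6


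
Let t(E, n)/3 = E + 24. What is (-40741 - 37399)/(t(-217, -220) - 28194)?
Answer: 78140/28773 ≈ 2.7157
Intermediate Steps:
t(E, n) = 72 + 3*E (t(E, n) = 3*(E + 24) = 3*(24 + E) = 72 + 3*E)
(-40741 - 37399)/(t(-217, -220) - 28194) = (-40741 - 37399)/((72 + 3*(-217)) - 28194) = -78140/((72 - 651) - 28194) = -78140/(-579 - 28194) = -78140/(-28773) = -78140*(-1/28773) = 78140/28773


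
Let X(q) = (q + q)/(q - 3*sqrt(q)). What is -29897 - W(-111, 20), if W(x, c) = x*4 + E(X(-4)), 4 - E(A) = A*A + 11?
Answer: -4976454/169 - 192*I/169 ≈ -29446.0 - 1.1361*I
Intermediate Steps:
X(q) = 2*q/(q - 3*sqrt(q)) (X(q) = (2*q)/(q - 3*sqrt(q)) = 2*q/(q - 3*sqrt(q)))
E(A) = -7 - A**2 (E(A) = 4 - (A*A + 11) = 4 - (A**2 + 11) = 4 - (11 + A**2) = 4 + (-11 - A**2) = -7 - A**2)
W(x, c) = -7 - (8/13 - 12*I/13)**2 + 4*x (W(x, c) = x*4 + (-7 - (2*(-4)/(-4 - 6*I))**2) = 4*x + (-7 - (2*(-4)/(-4 - 6*I))**2) = 4*x + (-7 - (2*(-4)*((-4 + 6*I)/52))**2) = 4*x + (-7 - (8/13 - 12*I/13)**2) = -7 - (8/13 - 12*I/13)**2 + 4*x)
-29897 - W(-111, 20) = -29897 - (-1103/169 + 4*(-111) + 192*I/169) = -29897 - (-1103/169 - 444 + 192*I/169) = -29897 - (-76139/169 + 192*I/169) = -29897 + (76139/169 - 192*I/169) = -4976454/169 - 192*I/169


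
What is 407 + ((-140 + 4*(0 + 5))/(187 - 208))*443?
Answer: 20569/7 ≈ 2938.4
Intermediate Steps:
407 + ((-140 + 4*(0 + 5))/(187 - 208))*443 = 407 + ((-140 + 4*5)/(-21))*443 = 407 + ((-140 + 20)*(-1/21))*443 = 407 - 120*(-1/21)*443 = 407 + (40/7)*443 = 407 + 17720/7 = 20569/7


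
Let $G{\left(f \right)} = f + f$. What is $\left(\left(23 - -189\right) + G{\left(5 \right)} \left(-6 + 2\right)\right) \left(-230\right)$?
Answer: $-39560$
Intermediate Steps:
$G{\left(f \right)} = 2 f$
$\left(\left(23 - -189\right) + G{\left(5 \right)} \left(-6 + 2\right)\right) \left(-230\right) = \left(\left(23 - -189\right) + 2 \cdot 5 \left(-6 + 2\right)\right) \left(-230\right) = \left(\left(23 + 189\right) + 10 \left(-4\right)\right) \left(-230\right) = \left(212 - 40\right) \left(-230\right) = 172 \left(-230\right) = -39560$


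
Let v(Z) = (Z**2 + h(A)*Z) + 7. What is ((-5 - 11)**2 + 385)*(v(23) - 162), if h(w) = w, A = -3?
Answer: 195505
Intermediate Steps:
v(Z) = 7 + Z**2 - 3*Z (v(Z) = (Z**2 - 3*Z) + 7 = 7 + Z**2 - 3*Z)
((-5 - 11)**2 + 385)*(v(23) - 162) = ((-5 - 11)**2 + 385)*((7 + 23**2 - 3*23) - 162) = ((-16)**2 + 385)*((7 + 529 - 69) - 162) = (256 + 385)*(467 - 162) = 641*305 = 195505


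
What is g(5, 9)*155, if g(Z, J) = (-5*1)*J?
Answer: -6975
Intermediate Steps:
g(Z, J) = -5*J
g(5, 9)*155 = -5*9*155 = -45*155 = -6975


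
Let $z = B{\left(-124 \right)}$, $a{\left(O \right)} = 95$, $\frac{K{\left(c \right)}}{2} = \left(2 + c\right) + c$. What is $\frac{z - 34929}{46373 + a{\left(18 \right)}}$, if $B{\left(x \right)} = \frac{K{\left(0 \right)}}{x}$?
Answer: $- \frac{270700}{360127} \approx -0.75168$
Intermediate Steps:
$K{\left(c \right)} = 4 + 4 c$ ($K{\left(c \right)} = 2 \left(\left(2 + c\right) + c\right) = 2 \left(2 + 2 c\right) = 4 + 4 c$)
$B{\left(x \right)} = \frac{4}{x}$ ($B{\left(x \right)} = \frac{4 + 4 \cdot 0}{x} = \frac{4 + 0}{x} = \frac{4}{x}$)
$z = - \frac{1}{31}$ ($z = \frac{4}{-124} = 4 \left(- \frac{1}{124}\right) = - \frac{1}{31} \approx -0.032258$)
$\frac{z - 34929}{46373 + a{\left(18 \right)}} = \frac{- \frac{1}{31} - 34929}{46373 + 95} = - \frac{1082800}{31 \cdot 46468} = \left(- \frac{1082800}{31}\right) \frac{1}{46468} = - \frac{270700}{360127}$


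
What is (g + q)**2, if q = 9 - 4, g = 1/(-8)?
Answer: 1521/64 ≈ 23.766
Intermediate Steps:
g = -1/8 ≈ -0.12500
q = 5
(g + q)**2 = (-1/8 + 5)**2 = (39/8)**2 = 1521/64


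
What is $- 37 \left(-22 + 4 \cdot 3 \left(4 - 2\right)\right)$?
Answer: $-74$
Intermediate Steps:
$- 37 \left(-22 + 4 \cdot 3 \left(4 - 2\right)\right) = - 37 \left(-22 + 12 \cdot 2\right) = - 37 \left(-22 + 24\right) = \left(-37\right) 2 = -74$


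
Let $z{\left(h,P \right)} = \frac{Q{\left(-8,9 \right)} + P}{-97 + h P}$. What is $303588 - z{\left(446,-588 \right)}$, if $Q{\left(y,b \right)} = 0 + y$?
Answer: $\frac{79644793264}{262345} \approx 3.0359 \cdot 10^{5}$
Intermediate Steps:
$Q{\left(y,b \right)} = y$
$z{\left(h,P \right)} = \frac{-8 + P}{-97 + P h}$ ($z{\left(h,P \right)} = \frac{-8 + P}{-97 + h P} = \frac{-8 + P}{-97 + P h}$)
$303588 - z{\left(446,-588 \right)} = 303588 - \frac{-8 - 588}{-97 - 262248} = 303588 - \frac{1}{-97 - 262248} \left(-596\right) = 303588 - \frac{1}{-262345} \left(-596\right) = 303588 - \left(- \frac{1}{262345}\right) \left(-596\right) = 303588 - \frac{596}{262345} = \frac{79644793264}{262345}$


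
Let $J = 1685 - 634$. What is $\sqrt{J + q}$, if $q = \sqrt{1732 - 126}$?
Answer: $\sqrt{1051 + \sqrt{1606}} \approx 33.031$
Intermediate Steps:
$J = 1051$
$q = \sqrt{1606} \approx 40.075$
$\sqrt{J + q} = \sqrt{1051 + \sqrt{1606}}$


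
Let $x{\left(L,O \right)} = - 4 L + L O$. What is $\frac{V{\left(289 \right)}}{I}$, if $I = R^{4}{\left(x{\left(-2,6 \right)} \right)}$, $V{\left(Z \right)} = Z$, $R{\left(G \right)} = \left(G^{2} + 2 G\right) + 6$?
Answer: $\frac{289}{38416} \approx 0.0075229$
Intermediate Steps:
$R{\left(G \right)} = 6 + G^{2} + 2 G$
$I = 38416$ ($I = \left(6 + \left(- 2 \left(-4 + 6\right)\right)^{2} + 2 \left(- 2 \left(-4 + 6\right)\right)\right)^{4} = \left(6 + \left(\left(-2\right) 2\right)^{2} + 2 \left(\left(-2\right) 2\right)\right)^{4} = \left(6 + \left(-4\right)^{2} + 2 \left(-4\right)\right)^{4} = \left(6 + 16 - 8\right)^{4} = 14^{4} = 38416$)
$\frac{V{\left(289 \right)}}{I} = \frac{289}{38416}$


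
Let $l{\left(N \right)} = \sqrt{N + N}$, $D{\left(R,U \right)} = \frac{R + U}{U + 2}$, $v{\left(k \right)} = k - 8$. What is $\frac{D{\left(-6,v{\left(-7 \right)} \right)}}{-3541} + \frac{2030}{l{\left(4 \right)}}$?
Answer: $- \frac{21}{46033} + \frac{1015 \sqrt{2}}{2} \approx 717.71$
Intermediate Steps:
$v{\left(k \right)} = -8 + k$
$D{\left(R,U \right)} = \frac{R + U}{2 + U}$
$l{\left(N \right)} = \sqrt{2} \sqrt{N}$ ($l{\left(N \right)} = \sqrt{2 N} = \sqrt{2} \sqrt{N}$)
$\frac{D{\left(-6,v{\left(-7 \right)} \right)}}{-3541} + \frac{2030}{l{\left(4 \right)}} = \frac{\frac{1}{2 - 15} \left(-6 - 15\right)}{-3541} + \frac{2030}{\sqrt{2} \sqrt{4}} = \frac{-6 - 15}{2 - 15} \left(- \frac{1}{3541}\right) + \frac{2030}{\sqrt{2} \cdot 2} = \frac{1}{-13} \left(-21\right) \left(- \frac{1}{3541}\right) + \frac{2030}{2 \sqrt{2}} = \left(- \frac{1}{13}\right) \left(-21\right) \left(- \frac{1}{3541}\right) + 2030 \frac{\sqrt{2}}{4} = \frac{21}{13} \left(- \frac{1}{3541}\right) + \frac{1015 \sqrt{2}}{2} = - \frac{21}{46033} + \frac{1015 \sqrt{2}}{2}$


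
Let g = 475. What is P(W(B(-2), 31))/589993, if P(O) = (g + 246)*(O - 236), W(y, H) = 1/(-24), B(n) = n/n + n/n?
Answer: -4084465/14159832 ≈ -0.28845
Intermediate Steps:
B(n) = 2 (B(n) = 1 + 1 = 2)
W(y, H) = -1/24
P(O) = -170156 + 721*O (P(O) = (475 + 246)*(O - 236) = 721*(-236 + O) = -170156 + 721*O)
P(W(B(-2), 31))/589993 = (-170156 + 721*(-1/24))/589993 = (-170156 - 721/24)*(1/589993) = -4084465/24*1/589993 = -4084465/14159832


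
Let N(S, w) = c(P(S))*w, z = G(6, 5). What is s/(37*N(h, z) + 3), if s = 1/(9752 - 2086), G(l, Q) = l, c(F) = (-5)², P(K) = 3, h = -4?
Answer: 1/42569298 ≈ 2.3491e-8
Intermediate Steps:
c(F) = 25
z = 6
N(S, w) = 25*w
s = 1/7666 ≈ 0.00013045
s/(37*N(h, z) + 3) = 1/(7666*(37*(25*6) + 3)) = 1/(7666*(37*150 + 3)) = 1/(7666*(5550 + 3)) = (1/7666)/5553 = (1/7666)*(1/5553) = 1/42569298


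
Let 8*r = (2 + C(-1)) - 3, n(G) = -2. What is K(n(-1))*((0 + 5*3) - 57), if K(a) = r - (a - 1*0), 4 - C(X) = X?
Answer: -105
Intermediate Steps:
C(X) = 4 - X
r = ½ (r = ((2 + (4 - 1*(-1))) - 3)/8 = ((2 + (4 + 1)) - 3)/8 = ((2 + 5) - 3)/8 = (7 - 3)/8 = (⅛)*4 = ½ ≈ 0.50000)
K(a) = ½ - a (K(a) = ½ - (a - 1*0) = ½ - (a + 0) = ½ - a)
K(n(-1))*((0 + 5*3) - 57) = (½ - 1*(-2))*((0 + 5*3) - 57) = (½ + 2)*((0 + 15) - 57) = 5*(15 - 57)/2 = (5/2)*(-42) = -105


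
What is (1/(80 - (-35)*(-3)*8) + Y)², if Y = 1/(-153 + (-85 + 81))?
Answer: 840889/14237262400 ≈ 5.9063e-5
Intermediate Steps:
Y = -1/157 (Y = 1/(-153 - 4) = 1/(-157) = -1/157 ≈ -0.0063694)
(1/(80 - (-35)*(-3)*8) + Y)² = (1/(80 - (-35)*(-3)*8) - 1/157)² = (1/(80 - 7*15*8) - 1/157)² = (1/(80 - 105*8) - 1/157)² = (1/(80 - 840) - 1/157)² = (1/(-760) - 1/157)² = (-1/760 - 1/157)² = (-917/119320)² = 840889/14237262400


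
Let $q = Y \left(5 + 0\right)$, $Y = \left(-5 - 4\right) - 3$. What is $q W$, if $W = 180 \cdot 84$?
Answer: $-907200$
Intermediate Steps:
$Y = -12$ ($Y = -9 - 3 = -12$)
$W = 15120$
$q = -60$ ($q = - 12 \left(5 + 0\right) = \left(-12\right) 5 = -60$)
$q W = \left(-60\right) 15120 = -907200$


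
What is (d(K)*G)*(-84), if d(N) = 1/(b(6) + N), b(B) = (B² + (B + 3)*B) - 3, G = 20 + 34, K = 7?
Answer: -2268/47 ≈ -48.255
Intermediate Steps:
G = 54
b(B) = -3 + B² + B*(3 + B) (b(B) = (B² + (3 + B)*B) - 3 = (B² + B*(3 + B)) - 3 = -3 + B² + B*(3 + B))
d(N) = 1/(87 + N) (d(N) = 1/((-3 + 2*6² + 3*6) + N) = 1/((-3 + 2*36 + 18) + N) = 1/((-3 + 72 + 18) + N) = 1/(87 + N))
(d(K)*G)*(-84) = (54/(87 + 7))*(-84) = (54/94)*(-84) = ((1/94)*54)*(-84) = (27/47)*(-84) = -2268/47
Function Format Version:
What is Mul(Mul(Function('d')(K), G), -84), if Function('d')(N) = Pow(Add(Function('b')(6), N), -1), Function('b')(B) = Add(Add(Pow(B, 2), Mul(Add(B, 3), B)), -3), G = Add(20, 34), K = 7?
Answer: Rational(-2268, 47) ≈ -48.255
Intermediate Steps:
G = 54
Function('b')(B) = Add(-3, Pow(B, 2), Mul(B, Add(3, B))) (Function('b')(B) = Add(Add(Pow(B, 2), Mul(Add(3, B), B)), -3) = Add(Add(Pow(B, 2), Mul(B, Add(3, B))), -3) = Add(-3, Pow(B, 2), Mul(B, Add(3, B))))
Function('d')(N) = Pow(Add(87, N), -1) (Function('d')(N) = Pow(Add(Add(-3, Mul(2, Pow(6, 2)), Mul(3, 6)), N), -1) = Pow(Add(Add(-3, Mul(2, 36), 18), N), -1) = Pow(Add(Add(-3, 72, 18), N), -1) = Pow(Add(87, N), -1))
Mul(Mul(Function('d')(K), G), -84) = Mul(Mul(Pow(Add(87, 7), -1), 54), -84) = Mul(Mul(Pow(94, -1), 54), -84) = Mul(Mul(Rational(1, 94), 54), -84) = Mul(Rational(27, 47), -84) = Rational(-2268, 47)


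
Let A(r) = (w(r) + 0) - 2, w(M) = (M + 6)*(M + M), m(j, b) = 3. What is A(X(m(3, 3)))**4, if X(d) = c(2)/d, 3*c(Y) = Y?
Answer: 14776336/43046721 ≈ 0.34326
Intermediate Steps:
c(Y) = Y/3
w(M) = 2*M*(6 + M) (w(M) = (6 + M)*(2*M) = 2*M*(6 + M))
X(d) = 2/(3*d) (X(d) = ((1/3)*2)/d = 2/(3*d))
A(r) = -2 + 2*r*(6 + r) (A(r) = (2*r*(6 + r) + 0) - 2 = 2*r*(6 + r) - 2 = -2 + 2*r*(6 + r))
A(X(m(3, 3)))**4 = (-2 + 2*((2/3)/3)*(6 + (2/3)/3))**4 = (-2 + 2*((2/3)*(1/3))*(6 + (2/3)*(1/3)))**4 = (-2 + 2*(2/9)*(6 + 2/9))**4 = (-2 + 2*(2/9)*(56/9))**4 = (-2 + 224/81)**4 = (62/81)**4 = 14776336/43046721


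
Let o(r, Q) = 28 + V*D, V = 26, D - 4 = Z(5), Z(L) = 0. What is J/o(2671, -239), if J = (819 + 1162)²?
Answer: 3924361/132 ≈ 29730.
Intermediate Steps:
D = 4 (D = 4 + 0 = 4)
o(r, Q) = 132 (o(r, Q) = 28 + 26*4 = 28 + 104 = 132)
J = 3924361 (J = 1981² = 3924361)
J/o(2671, -239) = 3924361/132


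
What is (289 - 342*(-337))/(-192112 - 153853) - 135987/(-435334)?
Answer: -3253053907/150610327310 ≈ -0.021599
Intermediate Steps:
(289 - 342*(-337))/(-192112 - 153853) - 135987/(-435334) = (289 + 115254)/(-345965) - 135987*(-1/435334) = 115543*(-1/345965) + 135987/435334 = -115543/345965 + 135987/435334 = -3253053907/150610327310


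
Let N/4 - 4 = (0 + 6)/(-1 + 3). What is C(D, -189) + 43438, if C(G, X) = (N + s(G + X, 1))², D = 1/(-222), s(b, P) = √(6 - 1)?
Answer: 44227 + 56*√5 ≈ 44352.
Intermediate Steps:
s(b, P) = √5
N = 28 (N = 16 + 4*((0 + 6)/(-1 + 3)) = 16 + 4*(6/2) = 16 + 4*(6*(½)) = 16 + 4*3 = 16 + 12 = 28)
D = -1/222 ≈ -0.0045045
C(G, X) = (28 + √5)²
C(D, -189) + 43438 = (28 + √5)² + 43438 = 43438 + (28 + √5)²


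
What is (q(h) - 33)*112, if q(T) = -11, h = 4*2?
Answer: -4928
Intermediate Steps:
h = 8
(q(h) - 33)*112 = (-11 - 33)*112 = -44*112 = -4928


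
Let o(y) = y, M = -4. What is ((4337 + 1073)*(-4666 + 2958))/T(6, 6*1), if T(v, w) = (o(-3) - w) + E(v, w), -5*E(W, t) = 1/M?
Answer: 184805600/179 ≈ 1.0324e+6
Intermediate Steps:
E(W, t) = 1/20 (E(W, t) = -1/5/(-4) = -1/5*(-1/4) = 1/20)
T(v, w) = -59/20 - w (T(v, w) = (-3 - w) + 1/20 = -59/20 - w)
((4337 + 1073)*(-4666 + 2958))/T(6, 6*1) = ((4337 + 1073)*(-4666 + 2958))/(-59/20 - 6) = (5410*(-1708))/(-59/20 - 1*6) = -9240280/(-59/20 - 6) = -9240280/(-179/20) = -9240280*(-20/179) = 184805600/179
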